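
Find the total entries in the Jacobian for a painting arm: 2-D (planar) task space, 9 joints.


Given: task space dimension = 2, joints = 9
Jacobian is a 2 x 9 matrix
Total entries = rows * columns
Total = 2 * 9
Total = 18

18


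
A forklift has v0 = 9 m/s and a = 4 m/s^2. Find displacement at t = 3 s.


Given: v0 = 9 m/s, a = 4 m/s^2, t = 3 s
Using s = v0*t + (1/2)*a*t^2
s = 9*3 + (1/2)*4*3^2
s = 27 + (1/2)*36
s = 27 + 18
s = 45

45 m


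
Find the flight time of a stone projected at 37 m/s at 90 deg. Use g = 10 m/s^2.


Given: v0 = 37 m/s, theta = 90 deg, g = 10 m/s^2
sin(90) = 1
Using T = 2*v0*sin(theta) / g
T = 2*37*1 / 10
T = 74 / 10
T = 37/5 s

37/5 s


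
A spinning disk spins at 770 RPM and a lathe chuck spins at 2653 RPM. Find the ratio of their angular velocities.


Given: RPM_A = 770, RPM_B = 2653
omega = 2*pi*RPM/60, so omega_A/omega_B = RPM_A / RPM_B
omega_A/omega_B = 770 / 2653
omega_A/omega_B = 110/379

110/379


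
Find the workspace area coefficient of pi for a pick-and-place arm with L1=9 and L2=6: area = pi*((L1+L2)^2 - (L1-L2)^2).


Given: L1 = 9, L2 = 6
(L1+L2)^2 = (15)^2 = 225
(L1-L2)^2 = (3)^2 = 9
Difference = 225 - 9 = 216
This equals 4*L1*L2 = 4*9*6 = 216
Workspace area = 216*pi

216


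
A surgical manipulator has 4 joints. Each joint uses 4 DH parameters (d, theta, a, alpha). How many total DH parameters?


Given: 4 joints, 4 DH parameters per joint (d, theta, a, alpha)
Total DH parameters = number_of_joints * 4
Total = 4 * 4
Total = 16

16


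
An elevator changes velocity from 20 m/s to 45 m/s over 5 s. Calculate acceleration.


Given: initial velocity v0 = 20 m/s, final velocity v = 45 m/s, time t = 5 s
Using a = (v - v0) / t
a = (45 - 20) / 5
a = 25 / 5
a = 5 m/s^2

5 m/s^2


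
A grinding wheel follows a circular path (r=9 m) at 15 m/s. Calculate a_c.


Given: v = 15 m/s, r = 9 m
Using a_c = v^2 / r
a_c = 15^2 / 9
a_c = 225 / 9
a_c = 25 m/s^2

25 m/s^2


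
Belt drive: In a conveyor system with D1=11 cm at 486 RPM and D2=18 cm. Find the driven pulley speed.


Given: D1 = 11 cm, w1 = 486 RPM, D2 = 18 cm
Using D1*w1 = D2*w2
w2 = D1*w1 / D2
w2 = 11*486 / 18
w2 = 5346 / 18
w2 = 297 RPM

297 RPM


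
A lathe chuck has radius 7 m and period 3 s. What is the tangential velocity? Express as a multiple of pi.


Given: radius r = 7 m, period T = 3 s
Using v = 2*pi*r / T
v = 2*pi*7 / 3
v = 14*pi / 3
v = 14/3*pi m/s

14/3*pi m/s


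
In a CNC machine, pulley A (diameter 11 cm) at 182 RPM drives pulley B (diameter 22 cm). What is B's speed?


Given: D1 = 11 cm, w1 = 182 RPM, D2 = 22 cm
Using D1*w1 = D2*w2
w2 = D1*w1 / D2
w2 = 11*182 / 22
w2 = 2002 / 22
w2 = 91 RPM

91 RPM


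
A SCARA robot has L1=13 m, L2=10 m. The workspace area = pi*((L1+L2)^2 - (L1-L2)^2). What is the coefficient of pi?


Given: L1 = 13, L2 = 10
(L1+L2)^2 = (23)^2 = 529
(L1-L2)^2 = (3)^2 = 9
Difference = 529 - 9 = 520
This equals 4*L1*L2 = 4*13*10 = 520
Workspace area = 520*pi

520


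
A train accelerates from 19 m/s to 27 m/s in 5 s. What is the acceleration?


Given: initial velocity v0 = 19 m/s, final velocity v = 27 m/s, time t = 5 s
Using a = (v - v0) / t
a = (27 - 19) / 5
a = 8 / 5
a = 8/5 m/s^2

8/5 m/s^2


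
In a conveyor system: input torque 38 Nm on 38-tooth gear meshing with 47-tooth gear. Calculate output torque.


Given: N1 = 38, N2 = 47, T1 = 38 Nm
Using T2/T1 = N2/N1
T2 = T1 * N2 / N1
T2 = 38 * 47 / 38
T2 = 1786 / 38
T2 = 47 Nm

47 Nm


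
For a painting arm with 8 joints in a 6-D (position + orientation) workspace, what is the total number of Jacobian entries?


Given: task space dimension = 6, joints = 8
Jacobian is a 6 x 8 matrix
Total entries = rows * columns
Total = 6 * 8
Total = 48

48


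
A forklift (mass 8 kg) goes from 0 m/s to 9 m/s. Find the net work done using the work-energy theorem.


Given: m = 8 kg, v0 = 0 m/s, v = 9 m/s
Using W = (1/2)*m*(v^2 - v0^2)
v^2 = 9^2 = 81
v0^2 = 0^2 = 0
v^2 - v0^2 = 81 - 0 = 81
W = (1/2)*8*81 = 324 J

324 J


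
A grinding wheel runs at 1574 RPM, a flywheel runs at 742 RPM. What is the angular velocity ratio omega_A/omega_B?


Given: RPM_A = 1574, RPM_B = 742
omega = 2*pi*RPM/60, so omega_A/omega_B = RPM_A / RPM_B
omega_A/omega_B = 1574 / 742
omega_A/omega_B = 787/371

787/371


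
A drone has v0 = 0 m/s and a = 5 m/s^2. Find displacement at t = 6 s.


Given: v0 = 0 m/s, a = 5 m/s^2, t = 6 s
Using s = v0*t + (1/2)*a*t^2
s = 0*6 + (1/2)*5*6^2
s = 0 + (1/2)*180
s = 0 + 90
s = 90

90 m


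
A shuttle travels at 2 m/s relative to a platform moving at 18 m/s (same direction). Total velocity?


Given: object velocity = 2 m/s, platform velocity = 18 m/s (same direction)
Using classical velocity addition: v_total = v_object + v_platform
v_total = 2 + 18
v_total = 20 m/s

20 m/s


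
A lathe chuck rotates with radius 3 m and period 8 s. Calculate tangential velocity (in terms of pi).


Given: radius r = 3 m, period T = 8 s
Using v = 2*pi*r / T
v = 2*pi*3 / 8
v = 6*pi / 8
v = 3/4*pi m/s

3/4*pi m/s


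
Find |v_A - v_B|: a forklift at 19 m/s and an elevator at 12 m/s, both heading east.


Given: v_A = 19 m/s east, v_B = 12 m/s east
Both move in the same direction; relative speed = |v_A - v_B|
|19 - 12| = |7|
= 7 m/s

7 m/s


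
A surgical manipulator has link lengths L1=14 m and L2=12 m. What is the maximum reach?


Given: L1 = 14 m, L2 = 12 m
For a 2-link planar arm, max reach = L1 + L2 (fully extended)
Max reach = 14 + 12
Max reach = 26 m

26 m


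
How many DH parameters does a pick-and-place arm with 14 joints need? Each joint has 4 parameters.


Given: 14 joints, 4 DH parameters per joint (d, theta, a, alpha)
Total DH parameters = number_of_joints * 4
Total = 14 * 4
Total = 56

56


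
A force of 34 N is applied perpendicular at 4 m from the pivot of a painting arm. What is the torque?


Given: F = 34 N, r = 4 m, angle = 90 deg (perpendicular)
Using tau = F * r * sin(90)
sin(90) = 1
tau = 34 * 4 * 1
tau = 136 Nm

136 Nm


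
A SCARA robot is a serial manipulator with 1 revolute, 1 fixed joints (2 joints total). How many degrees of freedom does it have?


Given: serial robot with 1 revolute, 1 fixed joints
DOF contribution per joint type: revolute=1, prismatic=1, spherical=3, fixed=0
DOF = 1*1 + 1*0
DOF = 1

1


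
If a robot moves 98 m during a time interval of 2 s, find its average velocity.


Given: distance d = 98 m, time t = 2 s
Using v = d / t
v = 98 / 2
v = 49 m/s

49 m/s


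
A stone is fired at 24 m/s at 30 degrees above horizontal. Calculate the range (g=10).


Given: v0 = 24 m/s, theta = 30 deg, g = 10 m/s^2
sin(2*30) = sin(60) = sqrt(3)/2
Using R = v0^2 * sin(2*theta) / g
R = 24^2 * (sqrt(3)/2) / 10
R = 576 * sqrt(3) / 20
R = 144/5*sqrt(3) m

144/5*sqrt(3) m


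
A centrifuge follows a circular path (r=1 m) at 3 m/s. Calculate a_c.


Given: v = 3 m/s, r = 1 m
Using a_c = v^2 / r
a_c = 3^2 / 1
a_c = 9 / 1
a_c = 9 m/s^2

9 m/s^2


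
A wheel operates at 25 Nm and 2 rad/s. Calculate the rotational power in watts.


Given: tau = 25 Nm, omega = 2 rad/s
Using P = tau * omega
P = 25 * 2
P = 50 W

50 W


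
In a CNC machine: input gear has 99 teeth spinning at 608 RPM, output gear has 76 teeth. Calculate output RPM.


Given: N1 = 99 teeth, w1 = 608 RPM, N2 = 76 teeth
Using N1*w1 = N2*w2
w2 = N1*w1 / N2
w2 = 99*608 / 76
w2 = 60192 / 76
w2 = 792 RPM

792 RPM


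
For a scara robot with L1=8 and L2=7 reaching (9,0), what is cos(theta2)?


Given: L1 = 8, L2 = 7, target (x, y) = (9, 0)
Using cos(theta2) = (x^2 + y^2 - L1^2 - L2^2) / (2*L1*L2)
x^2 + y^2 = 9^2 + 0 = 81
L1^2 + L2^2 = 64 + 49 = 113
Numerator = 81 - 113 = -32
Denominator = 2*8*7 = 112
cos(theta2) = -32/112 = -2/7

-2/7


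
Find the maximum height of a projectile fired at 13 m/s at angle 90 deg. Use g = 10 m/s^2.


Given: v0 = 13 m/s, theta = 90 deg, g = 10 m/s^2
sin^2(90) = 1
Using H = v0^2 * sin^2(theta) / (2*g)
H = 13^2 * 1 / (2*10)
H = 169 * 1 / 20
H = 169 / 20
H = 169/20 m

169/20 m


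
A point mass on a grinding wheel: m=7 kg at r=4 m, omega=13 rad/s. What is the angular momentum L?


Given: m = 7 kg, r = 4 m, omega = 13 rad/s
For a point mass: I = m*r^2
I = 7*4^2 = 7*16 = 112
L = I*omega = 112*13
L = 1456 kg*m^2/s

1456 kg*m^2/s


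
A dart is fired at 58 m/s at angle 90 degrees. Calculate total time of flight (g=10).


Given: v0 = 58 m/s, theta = 90 deg, g = 10 m/s^2
sin(90) = 1
Using T = 2*v0*sin(theta) / g
T = 2*58*1 / 10
T = 116 / 10
T = 58/5 s

58/5 s


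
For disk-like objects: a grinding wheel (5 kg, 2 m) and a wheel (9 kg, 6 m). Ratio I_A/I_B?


Given: M1=5 kg, R1=2 m, M2=9 kg, R2=6 m
For a disk: I = (1/2)*M*R^2, so I_A/I_B = (M1*R1^2)/(M2*R2^2)
M1*R1^2 = 5*4 = 20
M2*R2^2 = 9*36 = 324
I_A/I_B = 20/324 = 5/81

5/81


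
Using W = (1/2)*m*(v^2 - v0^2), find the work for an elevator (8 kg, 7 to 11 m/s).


Given: m = 8 kg, v0 = 7 m/s, v = 11 m/s
Using W = (1/2)*m*(v^2 - v0^2)
v^2 = 11^2 = 121
v0^2 = 7^2 = 49
v^2 - v0^2 = 121 - 49 = 72
W = (1/2)*8*72 = 288 J

288 J


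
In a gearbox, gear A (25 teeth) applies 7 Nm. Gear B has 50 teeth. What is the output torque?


Given: N1 = 25, N2 = 50, T1 = 7 Nm
Using T2/T1 = N2/N1
T2 = T1 * N2 / N1
T2 = 7 * 50 / 25
T2 = 350 / 25
T2 = 14 Nm

14 Nm


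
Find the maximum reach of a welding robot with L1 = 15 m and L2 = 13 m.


Given: L1 = 15 m, L2 = 13 m
For a 2-link planar arm, max reach = L1 + L2 (fully extended)
Max reach = 15 + 13
Max reach = 28 m

28 m


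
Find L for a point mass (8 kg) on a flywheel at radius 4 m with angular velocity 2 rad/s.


Given: m = 8 kg, r = 4 m, omega = 2 rad/s
For a point mass: I = m*r^2
I = 8*4^2 = 8*16 = 128
L = I*omega = 128*2
L = 256 kg*m^2/s

256 kg*m^2/s


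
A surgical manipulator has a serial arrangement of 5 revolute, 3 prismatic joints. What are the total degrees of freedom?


Given: serial robot with 5 revolute, 3 prismatic joints
DOF contribution per joint type: revolute=1, prismatic=1, spherical=3, fixed=0
DOF = 5*1 + 3*1
DOF = 8

8


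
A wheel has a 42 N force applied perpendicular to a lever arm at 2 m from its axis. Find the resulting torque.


Given: F = 42 N, r = 2 m, angle = 90 deg (perpendicular)
Using tau = F * r * sin(90)
sin(90) = 1
tau = 42 * 2 * 1
tau = 84 Nm

84 Nm


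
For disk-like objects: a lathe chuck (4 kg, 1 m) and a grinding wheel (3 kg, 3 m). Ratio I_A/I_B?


Given: M1=4 kg, R1=1 m, M2=3 kg, R2=3 m
For a disk: I = (1/2)*M*R^2, so I_A/I_B = (M1*R1^2)/(M2*R2^2)
M1*R1^2 = 4*1 = 4
M2*R2^2 = 3*9 = 27
I_A/I_B = 4/27 = 4/27

4/27


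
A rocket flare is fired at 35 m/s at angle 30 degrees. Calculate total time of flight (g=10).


Given: v0 = 35 m/s, theta = 30 deg, g = 10 m/s^2
sin(30) = 1/2
Using T = 2*v0*sin(theta) / g
T = 2*35*1/2 / 10
T = 35 / 10
T = 7/2 s

7/2 s


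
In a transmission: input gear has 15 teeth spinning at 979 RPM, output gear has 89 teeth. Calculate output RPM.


Given: N1 = 15 teeth, w1 = 979 RPM, N2 = 89 teeth
Using N1*w1 = N2*w2
w2 = N1*w1 / N2
w2 = 15*979 / 89
w2 = 14685 / 89
w2 = 165 RPM

165 RPM


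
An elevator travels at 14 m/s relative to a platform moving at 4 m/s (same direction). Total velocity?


Given: object velocity = 14 m/s, platform velocity = 4 m/s (same direction)
Using classical velocity addition: v_total = v_object + v_platform
v_total = 14 + 4
v_total = 18 m/s

18 m/s


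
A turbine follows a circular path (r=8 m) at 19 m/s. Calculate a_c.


Given: v = 19 m/s, r = 8 m
Using a_c = v^2 / r
a_c = 19^2 / 8
a_c = 361 / 8
a_c = 361/8 m/s^2

361/8 m/s^2


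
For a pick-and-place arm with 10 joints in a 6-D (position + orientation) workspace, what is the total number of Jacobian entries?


Given: task space dimension = 6, joints = 10
Jacobian is a 6 x 10 matrix
Total entries = rows * columns
Total = 6 * 10
Total = 60

60


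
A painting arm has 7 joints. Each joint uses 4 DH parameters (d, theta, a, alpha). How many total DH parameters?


Given: 7 joints, 4 DH parameters per joint (d, theta, a, alpha)
Total DH parameters = number_of_joints * 4
Total = 7 * 4
Total = 28

28


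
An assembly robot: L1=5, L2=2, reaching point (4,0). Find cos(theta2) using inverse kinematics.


Given: L1 = 5, L2 = 2, target (x, y) = (4, 0)
Using cos(theta2) = (x^2 + y^2 - L1^2 - L2^2) / (2*L1*L2)
x^2 + y^2 = 4^2 + 0 = 16
L1^2 + L2^2 = 25 + 4 = 29
Numerator = 16 - 29 = -13
Denominator = 2*5*2 = 20
cos(theta2) = -13/20 = -13/20

-13/20


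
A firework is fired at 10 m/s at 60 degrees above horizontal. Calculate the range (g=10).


Given: v0 = 10 m/s, theta = 60 deg, g = 10 m/s^2
sin(2*60) = sin(120) = sqrt(3)/2
Using R = v0^2 * sin(2*theta) / g
R = 10^2 * (sqrt(3)/2) / 10
R = 100 * sqrt(3) / 20
R = 5*sqrt(3) m

5*sqrt(3) m


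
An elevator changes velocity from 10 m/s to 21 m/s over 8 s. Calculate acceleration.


Given: initial velocity v0 = 10 m/s, final velocity v = 21 m/s, time t = 8 s
Using a = (v - v0) / t
a = (21 - 10) / 8
a = 11 / 8
a = 11/8 m/s^2

11/8 m/s^2


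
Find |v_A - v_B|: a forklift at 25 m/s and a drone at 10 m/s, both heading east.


Given: v_A = 25 m/s east, v_B = 10 m/s east
Both move in the same direction; relative speed = |v_A - v_B|
|25 - 10| = |15|
= 15 m/s

15 m/s


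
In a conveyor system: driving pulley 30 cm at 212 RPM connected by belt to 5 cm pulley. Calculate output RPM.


Given: D1 = 30 cm, w1 = 212 RPM, D2 = 5 cm
Using D1*w1 = D2*w2
w2 = D1*w1 / D2
w2 = 30*212 / 5
w2 = 6360 / 5
w2 = 1272 RPM

1272 RPM


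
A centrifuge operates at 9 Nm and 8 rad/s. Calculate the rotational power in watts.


Given: tau = 9 Nm, omega = 8 rad/s
Using P = tau * omega
P = 9 * 8
P = 72 W

72 W


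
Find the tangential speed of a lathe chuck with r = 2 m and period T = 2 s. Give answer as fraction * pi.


Given: radius r = 2 m, period T = 2 s
Using v = 2*pi*r / T
v = 2*pi*2 / 2
v = 4*pi / 2
v = 2*pi m/s

2*pi m/s


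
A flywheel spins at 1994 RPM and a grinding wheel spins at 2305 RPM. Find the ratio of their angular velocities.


Given: RPM_A = 1994, RPM_B = 2305
omega = 2*pi*RPM/60, so omega_A/omega_B = RPM_A / RPM_B
omega_A/omega_B = 1994 / 2305
omega_A/omega_B = 1994/2305

1994/2305


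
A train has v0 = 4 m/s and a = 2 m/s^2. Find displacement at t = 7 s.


Given: v0 = 4 m/s, a = 2 m/s^2, t = 7 s
Using s = v0*t + (1/2)*a*t^2
s = 4*7 + (1/2)*2*7^2
s = 28 + (1/2)*98
s = 28 + 49
s = 77

77 m


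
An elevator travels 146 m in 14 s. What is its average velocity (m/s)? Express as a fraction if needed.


Given: distance d = 146 m, time t = 14 s
Using v = d / t
v = 146 / 14
v = 73/7 m/s

73/7 m/s


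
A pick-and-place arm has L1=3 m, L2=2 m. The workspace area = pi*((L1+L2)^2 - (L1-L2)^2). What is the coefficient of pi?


Given: L1 = 3, L2 = 2
(L1+L2)^2 = (5)^2 = 25
(L1-L2)^2 = (1)^2 = 1
Difference = 25 - 1 = 24
This equals 4*L1*L2 = 4*3*2 = 24
Workspace area = 24*pi

24


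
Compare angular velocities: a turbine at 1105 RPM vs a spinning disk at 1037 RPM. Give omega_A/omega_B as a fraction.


Given: RPM_A = 1105, RPM_B = 1037
omega = 2*pi*RPM/60, so omega_A/omega_B = RPM_A / RPM_B
omega_A/omega_B = 1105 / 1037
omega_A/omega_B = 65/61

65/61


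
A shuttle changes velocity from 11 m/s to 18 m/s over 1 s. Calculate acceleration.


Given: initial velocity v0 = 11 m/s, final velocity v = 18 m/s, time t = 1 s
Using a = (v - v0) / t
a = (18 - 11) / 1
a = 7 / 1
a = 7 m/s^2

7 m/s^2


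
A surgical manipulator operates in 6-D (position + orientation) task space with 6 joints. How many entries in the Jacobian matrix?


Given: task space dimension = 6, joints = 6
Jacobian is a 6 x 6 matrix
Total entries = rows * columns
Total = 6 * 6
Total = 36

36


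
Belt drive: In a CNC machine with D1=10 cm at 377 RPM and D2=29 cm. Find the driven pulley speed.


Given: D1 = 10 cm, w1 = 377 RPM, D2 = 29 cm
Using D1*w1 = D2*w2
w2 = D1*w1 / D2
w2 = 10*377 / 29
w2 = 3770 / 29
w2 = 130 RPM

130 RPM


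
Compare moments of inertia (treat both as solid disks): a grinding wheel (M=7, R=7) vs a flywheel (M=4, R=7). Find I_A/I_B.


Given: M1=7 kg, R1=7 m, M2=4 kg, R2=7 m
For a disk: I = (1/2)*M*R^2, so I_A/I_B = (M1*R1^2)/(M2*R2^2)
M1*R1^2 = 7*49 = 343
M2*R2^2 = 4*49 = 196
I_A/I_B = 343/196 = 7/4

7/4


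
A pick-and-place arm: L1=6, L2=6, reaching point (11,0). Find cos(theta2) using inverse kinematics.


Given: L1 = 6, L2 = 6, target (x, y) = (11, 0)
Using cos(theta2) = (x^2 + y^2 - L1^2 - L2^2) / (2*L1*L2)
x^2 + y^2 = 11^2 + 0 = 121
L1^2 + L2^2 = 36 + 36 = 72
Numerator = 121 - 72 = 49
Denominator = 2*6*6 = 72
cos(theta2) = 49/72 = 49/72

49/72


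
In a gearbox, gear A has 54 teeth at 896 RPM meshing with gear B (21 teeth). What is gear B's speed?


Given: N1 = 54 teeth, w1 = 896 RPM, N2 = 21 teeth
Using N1*w1 = N2*w2
w2 = N1*w1 / N2
w2 = 54*896 / 21
w2 = 48384 / 21
w2 = 2304 RPM

2304 RPM


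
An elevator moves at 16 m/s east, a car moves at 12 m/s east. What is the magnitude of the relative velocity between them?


Given: v_A = 16 m/s east, v_B = 12 m/s east
Both move in the same direction; relative speed = |v_A - v_B|
|16 - 12| = |4|
= 4 m/s

4 m/s


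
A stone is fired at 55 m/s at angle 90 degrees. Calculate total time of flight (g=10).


Given: v0 = 55 m/s, theta = 90 deg, g = 10 m/s^2
sin(90) = 1
Using T = 2*v0*sin(theta) / g
T = 2*55*1 / 10
T = 110 / 10
T = 11 s

11 s


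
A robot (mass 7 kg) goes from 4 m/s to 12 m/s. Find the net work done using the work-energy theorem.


Given: m = 7 kg, v0 = 4 m/s, v = 12 m/s
Using W = (1/2)*m*(v^2 - v0^2)
v^2 = 12^2 = 144
v0^2 = 4^2 = 16
v^2 - v0^2 = 144 - 16 = 128
W = (1/2)*7*128 = 448 J

448 J


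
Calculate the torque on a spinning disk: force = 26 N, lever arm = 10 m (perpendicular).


Given: F = 26 N, r = 10 m, angle = 90 deg (perpendicular)
Using tau = F * r * sin(90)
sin(90) = 1
tau = 26 * 10 * 1
tau = 260 Nm

260 Nm


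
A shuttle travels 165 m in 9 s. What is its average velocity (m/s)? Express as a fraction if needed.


Given: distance d = 165 m, time t = 9 s
Using v = d / t
v = 165 / 9
v = 55/3 m/s

55/3 m/s


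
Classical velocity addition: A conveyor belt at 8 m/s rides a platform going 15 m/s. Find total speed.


Given: object velocity = 8 m/s, platform velocity = 15 m/s (same direction)
Using classical velocity addition: v_total = v_object + v_platform
v_total = 8 + 15
v_total = 23 m/s

23 m/s


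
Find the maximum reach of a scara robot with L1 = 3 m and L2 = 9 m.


Given: L1 = 3 m, L2 = 9 m
For a 2-link planar arm, max reach = L1 + L2 (fully extended)
Max reach = 3 + 9
Max reach = 12 m

12 m


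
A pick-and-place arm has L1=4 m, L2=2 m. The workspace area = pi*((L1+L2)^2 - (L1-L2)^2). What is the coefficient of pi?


Given: L1 = 4, L2 = 2
(L1+L2)^2 = (6)^2 = 36
(L1-L2)^2 = (2)^2 = 4
Difference = 36 - 4 = 32
This equals 4*L1*L2 = 4*4*2 = 32
Workspace area = 32*pi

32


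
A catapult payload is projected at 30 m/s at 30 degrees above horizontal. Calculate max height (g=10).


Given: v0 = 30 m/s, theta = 30 deg, g = 10 m/s^2
sin^2(30) = 1/4
Using H = v0^2 * sin^2(theta) / (2*g)
H = 30^2 * 1/4 / (2*10)
H = 900 * 1/4 / 20
H = 225 / 20
H = 45/4 m

45/4 m


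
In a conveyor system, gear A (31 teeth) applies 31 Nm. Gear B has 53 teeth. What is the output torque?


Given: N1 = 31, N2 = 53, T1 = 31 Nm
Using T2/T1 = N2/N1
T2 = T1 * N2 / N1
T2 = 31 * 53 / 31
T2 = 1643 / 31
T2 = 53 Nm

53 Nm


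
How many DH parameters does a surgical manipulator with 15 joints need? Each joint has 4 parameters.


Given: 15 joints, 4 DH parameters per joint (d, theta, a, alpha)
Total DH parameters = number_of_joints * 4
Total = 15 * 4
Total = 60

60


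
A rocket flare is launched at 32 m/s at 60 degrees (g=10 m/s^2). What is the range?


Given: v0 = 32 m/s, theta = 60 deg, g = 10 m/s^2
sin(2*60) = sin(120) = sqrt(3)/2
Using R = v0^2 * sin(2*theta) / g
R = 32^2 * (sqrt(3)/2) / 10
R = 1024 * sqrt(3) / 20
R = 256/5*sqrt(3) m

256/5*sqrt(3) m


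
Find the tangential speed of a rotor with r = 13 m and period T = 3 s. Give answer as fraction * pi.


Given: radius r = 13 m, period T = 3 s
Using v = 2*pi*r / T
v = 2*pi*13 / 3
v = 26*pi / 3
v = 26/3*pi m/s

26/3*pi m/s


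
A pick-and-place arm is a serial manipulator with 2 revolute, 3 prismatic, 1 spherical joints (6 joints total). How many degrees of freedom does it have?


Given: serial robot with 2 revolute, 3 prismatic, 1 spherical joints
DOF contribution per joint type: revolute=1, prismatic=1, spherical=3, fixed=0
DOF = 2*1 + 3*1 + 1*3
DOF = 8

8


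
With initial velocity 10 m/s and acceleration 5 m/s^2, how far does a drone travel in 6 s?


Given: v0 = 10 m/s, a = 5 m/s^2, t = 6 s
Using s = v0*t + (1/2)*a*t^2
s = 10*6 + (1/2)*5*6^2
s = 60 + (1/2)*180
s = 60 + 90
s = 150

150 m


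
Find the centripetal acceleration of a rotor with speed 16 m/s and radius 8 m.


Given: v = 16 m/s, r = 8 m
Using a_c = v^2 / r
a_c = 16^2 / 8
a_c = 256 / 8
a_c = 32 m/s^2

32 m/s^2


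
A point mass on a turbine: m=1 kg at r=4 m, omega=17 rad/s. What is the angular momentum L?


Given: m = 1 kg, r = 4 m, omega = 17 rad/s
For a point mass: I = m*r^2
I = 1*4^2 = 1*16 = 16
L = I*omega = 16*17
L = 272 kg*m^2/s

272 kg*m^2/s


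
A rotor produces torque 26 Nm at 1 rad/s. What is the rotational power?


Given: tau = 26 Nm, omega = 1 rad/s
Using P = tau * omega
P = 26 * 1
P = 26 W

26 W


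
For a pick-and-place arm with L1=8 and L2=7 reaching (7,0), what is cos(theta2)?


Given: L1 = 8, L2 = 7, target (x, y) = (7, 0)
Using cos(theta2) = (x^2 + y^2 - L1^2 - L2^2) / (2*L1*L2)
x^2 + y^2 = 7^2 + 0 = 49
L1^2 + L2^2 = 64 + 49 = 113
Numerator = 49 - 113 = -64
Denominator = 2*8*7 = 112
cos(theta2) = -64/112 = -4/7

-4/7


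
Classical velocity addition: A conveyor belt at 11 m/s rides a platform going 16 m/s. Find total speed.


Given: object velocity = 11 m/s, platform velocity = 16 m/s (same direction)
Using classical velocity addition: v_total = v_object + v_platform
v_total = 11 + 16
v_total = 27 m/s

27 m/s


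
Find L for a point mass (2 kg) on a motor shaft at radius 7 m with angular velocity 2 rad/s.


Given: m = 2 kg, r = 7 m, omega = 2 rad/s
For a point mass: I = m*r^2
I = 2*7^2 = 2*49 = 98
L = I*omega = 98*2
L = 196 kg*m^2/s

196 kg*m^2/s


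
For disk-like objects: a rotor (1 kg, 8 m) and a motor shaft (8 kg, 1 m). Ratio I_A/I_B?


Given: M1=1 kg, R1=8 m, M2=8 kg, R2=1 m
For a disk: I = (1/2)*M*R^2, so I_A/I_B = (M1*R1^2)/(M2*R2^2)
M1*R1^2 = 1*64 = 64
M2*R2^2 = 8*1 = 8
I_A/I_B = 64/8 = 8

8


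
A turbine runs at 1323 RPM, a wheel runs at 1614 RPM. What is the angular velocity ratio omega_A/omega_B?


Given: RPM_A = 1323, RPM_B = 1614
omega = 2*pi*RPM/60, so omega_A/omega_B = RPM_A / RPM_B
omega_A/omega_B = 1323 / 1614
omega_A/omega_B = 441/538

441/538


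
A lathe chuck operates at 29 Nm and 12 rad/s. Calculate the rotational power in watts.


Given: tau = 29 Nm, omega = 12 rad/s
Using P = tau * omega
P = 29 * 12
P = 348 W

348 W


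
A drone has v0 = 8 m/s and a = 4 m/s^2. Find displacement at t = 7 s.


Given: v0 = 8 m/s, a = 4 m/s^2, t = 7 s
Using s = v0*t + (1/2)*a*t^2
s = 8*7 + (1/2)*4*7^2
s = 56 + (1/2)*196
s = 56 + 98
s = 154

154 m


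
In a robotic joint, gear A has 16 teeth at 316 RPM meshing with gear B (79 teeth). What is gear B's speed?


Given: N1 = 16 teeth, w1 = 316 RPM, N2 = 79 teeth
Using N1*w1 = N2*w2
w2 = N1*w1 / N2
w2 = 16*316 / 79
w2 = 5056 / 79
w2 = 64 RPM

64 RPM


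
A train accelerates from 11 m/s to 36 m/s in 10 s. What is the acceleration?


Given: initial velocity v0 = 11 m/s, final velocity v = 36 m/s, time t = 10 s
Using a = (v - v0) / t
a = (36 - 11) / 10
a = 25 / 10
a = 5/2 m/s^2

5/2 m/s^2


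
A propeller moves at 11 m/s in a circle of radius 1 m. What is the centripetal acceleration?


Given: v = 11 m/s, r = 1 m
Using a_c = v^2 / r
a_c = 11^2 / 1
a_c = 121 / 1
a_c = 121 m/s^2

121 m/s^2


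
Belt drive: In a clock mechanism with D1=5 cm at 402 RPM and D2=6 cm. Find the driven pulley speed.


Given: D1 = 5 cm, w1 = 402 RPM, D2 = 6 cm
Using D1*w1 = D2*w2
w2 = D1*w1 / D2
w2 = 5*402 / 6
w2 = 2010 / 6
w2 = 335 RPM

335 RPM


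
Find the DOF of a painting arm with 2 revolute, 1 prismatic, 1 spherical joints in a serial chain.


Given: serial robot with 2 revolute, 1 prismatic, 1 spherical joints
DOF contribution per joint type: revolute=1, prismatic=1, spherical=3, fixed=0
DOF = 2*1 + 1*1 + 1*3
DOF = 6

6


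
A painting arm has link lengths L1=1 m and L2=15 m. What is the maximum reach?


Given: L1 = 1 m, L2 = 15 m
For a 2-link planar arm, max reach = L1 + L2 (fully extended)
Max reach = 1 + 15
Max reach = 16 m

16 m


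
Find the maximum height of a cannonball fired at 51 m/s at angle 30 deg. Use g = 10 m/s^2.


Given: v0 = 51 m/s, theta = 30 deg, g = 10 m/s^2
sin^2(30) = 1/4
Using H = v0^2 * sin^2(theta) / (2*g)
H = 51^2 * 1/4 / (2*10)
H = 2601 * 1/4 / 20
H = 2601/4 / 20
H = 2601/80 m

2601/80 m


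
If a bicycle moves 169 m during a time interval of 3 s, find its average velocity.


Given: distance d = 169 m, time t = 3 s
Using v = d / t
v = 169 / 3
v = 169/3 m/s

169/3 m/s


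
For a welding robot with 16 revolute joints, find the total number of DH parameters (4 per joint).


Given: 16 joints, 4 DH parameters per joint (d, theta, a, alpha)
Total DH parameters = number_of_joints * 4
Total = 16 * 4
Total = 64

64


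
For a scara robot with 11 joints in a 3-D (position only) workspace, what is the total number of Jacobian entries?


Given: task space dimension = 3, joints = 11
Jacobian is a 3 x 11 matrix
Total entries = rows * columns
Total = 3 * 11
Total = 33

33


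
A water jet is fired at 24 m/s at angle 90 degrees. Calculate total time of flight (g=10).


Given: v0 = 24 m/s, theta = 90 deg, g = 10 m/s^2
sin(90) = 1
Using T = 2*v0*sin(theta) / g
T = 2*24*1 / 10
T = 48 / 10
T = 24/5 s

24/5 s


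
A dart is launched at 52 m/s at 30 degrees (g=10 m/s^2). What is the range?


Given: v0 = 52 m/s, theta = 30 deg, g = 10 m/s^2
sin(2*30) = sin(60) = sqrt(3)/2
Using R = v0^2 * sin(2*theta) / g
R = 52^2 * (sqrt(3)/2) / 10
R = 2704 * sqrt(3) / 20
R = 676/5*sqrt(3) m

676/5*sqrt(3) m


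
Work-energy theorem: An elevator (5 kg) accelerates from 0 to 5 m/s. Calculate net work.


Given: m = 5 kg, v0 = 0 m/s, v = 5 m/s
Using W = (1/2)*m*(v^2 - v0^2)
v^2 = 5^2 = 25
v0^2 = 0^2 = 0
v^2 - v0^2 = 25 - 0 = 25
W = (1/2)*5*25 = 125/2 J

125/2 J


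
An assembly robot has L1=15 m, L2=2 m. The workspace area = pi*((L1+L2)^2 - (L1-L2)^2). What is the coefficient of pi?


Given: L1 = 15, L2 = 2
(L1+L2)^2 = (17)^2 = 289
(L1-L2)^2 = (13)^2 = 169
Difference = 289 - 169 = 120
This equals 4*L1*L2 = 4*15*2 = 120
Workspace area = 120*pi

120


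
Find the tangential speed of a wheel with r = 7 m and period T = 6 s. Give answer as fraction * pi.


Given: radius r = 7 m, period T = 6 s
Using v = 2*pi*r / T
v = 2*pi*7 / 6
v = 14*pi / 6
v = 7/3*pi m/s

7/3*pi m/s


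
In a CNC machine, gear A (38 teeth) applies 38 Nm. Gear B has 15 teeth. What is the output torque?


Given: N1 = 38, N2 = 15, T1 = 38 Nm
Using T2/T1 = N2/N1
T2 = T1 * N2 / N1
T2 = 38 * 15 / 38
T2 = 570 / 38
T2 = 15 Nm

15 Nm


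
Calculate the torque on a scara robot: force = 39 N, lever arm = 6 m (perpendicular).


Given: F = 39 N, r = 6 m, angle = 90 deg (perpendicular)
Using tau = F * r * sin(90)
sin(90) = 1
tau = 39 * 6 * 1
tau = 234 Nm

234 Nm


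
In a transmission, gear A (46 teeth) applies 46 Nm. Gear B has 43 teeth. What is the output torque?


Given: N1 = 46, N2 = 43, T1 = 46 Nm
Using T2/T1 = N2/N1
T2 = T1 * N2 / N1
T2 = 46 * 43 / 46
T2 = 1978 / 46
T2 = 43 Nm

43 Nm


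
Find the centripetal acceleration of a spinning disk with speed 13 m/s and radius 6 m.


Given: v = 13 m/s, r = 6 m
Using a_c = v^2 / r
a_c = 13^2 / 6
a_c = 169 / 6
a_c = 169/6 m/s^2

169/6 m/s^2


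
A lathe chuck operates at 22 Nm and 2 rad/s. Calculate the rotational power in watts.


Given: tau = 22 Nm, omega = 2 rad/s
Using P = tau * omega
P = 22 * 2
P = 44 W

44 W


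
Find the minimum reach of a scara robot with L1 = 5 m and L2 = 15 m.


Given: L1 = 5 m, L2 = 15 m
For a 2-link planar arm, min reach = |L1 - L2| (second link folded back)
Min reach = |5 - 15|
Min reach = 10 m

10 m


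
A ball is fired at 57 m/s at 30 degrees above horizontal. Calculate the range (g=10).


Given: v0 = 57 m/s, theta = 30 deg, g = 10 m/s^2
sin(2*30) = sin(60) = sqrt(3)/2
Using R = v0^2 * sin(2*theta) / g
R = 57^2 * (sqrt(3)/2) / 10
R = 3249 * sqrt(3) / 20
R = 3249/20*sqrt(3) m

3249/20*sqrt(3) m


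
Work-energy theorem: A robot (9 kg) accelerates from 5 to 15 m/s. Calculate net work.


Given: m = 9 kg, v0 = 5 m/s, v = 15 m/s
Using W = (1/2)*m*(v^2 - v0^2)
v^2 = 15^2 = 225
v0^2 = 5^2 = 25
v^2 - v0^2 = 225 - 25 = 200
W = (1/2)*9*200 = 900 J

900 J


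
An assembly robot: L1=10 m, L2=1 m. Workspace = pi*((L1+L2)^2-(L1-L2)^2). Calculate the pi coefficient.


Given: L1 = 10, L2 = 1
(L1+L2)^2 = (11)^2 = 121
(L1-L2)^2 = (9)^2 = 81
Difference = 121 - 81 = 40
This equals 4*L1*L2 = 4*10*1 = 40
Workspace area = 40*pi

40


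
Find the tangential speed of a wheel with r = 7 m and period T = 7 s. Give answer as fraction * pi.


Given: radius r = 7 m, period T = 7 s
Using v = 2*pi*r / T
v = 2*pi*7 / 7
v = 14*pi / 7
v = 2*pi m/s

2*pi m/s


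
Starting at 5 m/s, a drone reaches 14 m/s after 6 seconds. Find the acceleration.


Given: initial velocity v0 = 5 m/s, final velocity v = 14 m/s, time t = 6 s
Using a = (v - v0) / t
a = (14 - 5) / 6
a = 9 / 6
a = 3/2 m/s^2

3/2 m/s^2


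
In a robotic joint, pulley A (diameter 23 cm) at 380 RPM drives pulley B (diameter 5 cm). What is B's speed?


Given: D1 = 23 cm, w1 = 380 RPM, D2 = 5 cm
Using D1*w1 = D2*w2
w2 = D1*w1 / D2
w2 = 23*380 / 5
w2 = 8740 / 5
w2 = 1748 RPM

1748 RPM


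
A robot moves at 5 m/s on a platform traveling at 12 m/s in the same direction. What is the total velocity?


Given: object velocity = 5 m/s, platform velocity = 12 m/s (same direction)
Using classical velocity addition: v_total = v_object + v_platform
v_total = 5 + 12
v_total = 17 m/s

17 m/s


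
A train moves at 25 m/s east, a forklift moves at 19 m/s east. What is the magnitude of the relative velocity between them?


Given: v_A = 25 m/s east, v_B = 19 m/s east
Both move in the same direction; relative speed = |v_A - v_B|
|25 - 19| = |6|
= 6 m/s

6 m/s


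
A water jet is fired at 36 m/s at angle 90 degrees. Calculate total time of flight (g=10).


Given: v0 = 36 m/s, theta = 90 deg, g = 10 m/s^2
sin(90) = 1
Using T = 2*v0*sin(theta) / g
T = 2*36*1 / 10
T = 72 / 10
T = 36/5 s

36/5 s


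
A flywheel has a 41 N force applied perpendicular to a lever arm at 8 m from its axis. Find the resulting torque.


Given: F = 41 N, r = 8 m, angle = 90 deg (perpendicular)
Using tau = F * r * sin(90)
sin(90) = 1
tau = 41 * 8 * 1
tau = 328 Nm

328 Nm


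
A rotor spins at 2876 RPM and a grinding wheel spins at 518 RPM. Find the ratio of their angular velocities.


Given: RPM_A = 2876, RPM_B = 518
omega = 2*pi*RPM/60, so omega_A/omega_B = RPM_A / RPM_B
omega_A/omega_B = 2876 / 518
omega_A/omega_B = 1438/259

1438/259


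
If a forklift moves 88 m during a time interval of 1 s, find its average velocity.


Given: distance d = 88 m, time t = 1 s
Using v = d / t
v = 88 / 1
v = 88 m/s

88 m/s


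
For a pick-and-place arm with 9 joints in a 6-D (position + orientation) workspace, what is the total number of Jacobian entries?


Given: task space dimension = 6, joints = 9
Jacobian is a 6 x 9 matrix
Total entries = rows * columns
Total = 6 * 9
Total = 54

54


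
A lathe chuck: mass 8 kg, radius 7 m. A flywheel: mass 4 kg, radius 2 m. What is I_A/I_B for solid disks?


Given: M1=8 kg, R1=7 m, M2=4 kg, R2=2 m
For a disk: I = (1/2)*M*R^2, so I_A/I_B = (M1*R1^2)/(M2*R2^2)
M1*R1^2 = 8*49 = 392
M2*R2^2 = 4*4 = 16
I_A/I_B = 392/16 = 49/2

49/2


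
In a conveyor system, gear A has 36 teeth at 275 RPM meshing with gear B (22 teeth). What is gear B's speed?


Given: N1 = 36 teeth, w1 = 275 RPM, N2 = 22 teeth
Using N1*w1 = N2*w2
w2 = N1*w1 / N2
w2 = 36*275 / 22
w2 = 9900 / 22
w2 = 450 RPM

450 RPM


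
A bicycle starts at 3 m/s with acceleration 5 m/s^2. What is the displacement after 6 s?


Given: v0 = 3 m/s, a = 5 m/s^2, t = 6 s
Using s = v0*t + (1/2)*a*t^2
s = 3*6 + (1/2)*5*6^2
s = 18 + (1/2)*180
s = 18 + 90
s = 108

108 m


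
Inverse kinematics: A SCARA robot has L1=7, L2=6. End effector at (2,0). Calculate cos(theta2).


Given: L1 = 7, L2 = 6, target (x, y) = (2, 0)
Using cos(theta2) = (x^2 + y^2 - L1^2 - L2^2) / (2*L1*L2)
x^2 + y^2 = 2^2 + 0 = 4
L1^2 + L2^2 = 49 + 36 = 85
Numerator = 4 - 85 = -81
Denominator = 2*7*6 = 84
cos(theta2) = -81/84 = -27/28

-27/28


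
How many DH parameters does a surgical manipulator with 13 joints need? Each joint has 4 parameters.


Given: 13 joints, 4 DH parameters per joint (d, theta, a, alpha)
Total DH parameters = number_of_joints * 4
Total = 13 * 4
Total = 52

52


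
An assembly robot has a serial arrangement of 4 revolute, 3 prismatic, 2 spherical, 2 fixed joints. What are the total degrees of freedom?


Given: serial robot with 4 revolute, 3 prismatic, 2 spherical, 2 fixed joints
DOF contribution per joint type: revolute=1, prismatic=1, spherical=3, fixed=0
DOF = 4*1 + 3*1 + 2*3 + 2*0
DOF = 13

13


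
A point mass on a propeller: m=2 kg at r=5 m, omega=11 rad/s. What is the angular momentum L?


Given: m = 2 kg, r = 5 m, omega = 11 rad/s
For a point mass: I = m*r^2
I = 2*5^2 = 2*25 = 50
L = I*omega = 50*11
L = 550 kg*m^2/s

550 kg*m^2/s


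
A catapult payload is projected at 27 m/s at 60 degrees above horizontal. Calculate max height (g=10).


Given: v0 = 27 m/s, theta = 60 deg, g = 10 m/s^2
sin^2(60) = 3/4
Using H = v0^2 * sin^2(theta) / (2*g)
H = 27^2 * 3/4 / (2*10)
H = 729 * 3/4 / 20
H = 2187/4 / 20
H = 2187/80 m

2187/80 m


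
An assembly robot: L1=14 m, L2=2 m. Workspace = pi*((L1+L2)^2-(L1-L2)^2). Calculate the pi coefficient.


Given: L1 = 14, L2 = 2
(L1+L2)^2 = (16)^2 = 256
(L1-L2)^2 = (12)^2 = 144
Difference = 256 - 144 = 112
This equals 4*L1*L2 = 4*14*2 = 112
Workspace area = 112*pi

112


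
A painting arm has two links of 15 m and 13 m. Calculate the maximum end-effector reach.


Given: L1 = 15 m, L2 = 13 m
For a 2-link planar arm, max reach = L1 + L2 (fully extended)
Max reach = 15 + 13
Max reach = 28 m

28 m


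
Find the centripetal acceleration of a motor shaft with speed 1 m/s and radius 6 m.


Given: v = 1 m/s, r = 6 m
Using a_c = v^2 / r
a_c = 1^2 / 6
a_c = 1 / 6
a_c = 1/6 m/s^2

1/6 m/s^2


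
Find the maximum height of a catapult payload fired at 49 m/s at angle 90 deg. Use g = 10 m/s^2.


Given: v0 = 49 m/s, theta = 90 deg, g = 10 m/s^2
sin^2(90) = 1
Using H = v0^2 * sin^2(theta) / (2*g)
H = 49^2 * 1 / (2*10)
H = 2401 * 1 / 20
H = 2401 / 20
H = 2401/20 m

2401/20 m


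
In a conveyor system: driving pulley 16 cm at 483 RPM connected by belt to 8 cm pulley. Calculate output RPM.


Given: D1 = 16 cm, w1 = 483 RPM, D2 = 8 cm
Using D1*w1 = D2*w2
w2 = D1*w1 / D2
w2 = 16*483 / 8
w2 = 7728 / 8
w2 = 966 RPM

966 RPM


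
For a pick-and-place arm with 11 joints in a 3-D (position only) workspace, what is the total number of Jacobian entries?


Given: task space dimension = 3, joints = 11
Jacobian is a 3 x 11 matrix
Total entries = rows * columns
Total = 3 * 11
Total = 33

33


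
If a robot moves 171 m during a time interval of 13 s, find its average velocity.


Given: distance d = 171 m, time t = 13 s
Using v = d / t
v = 171 / 13
v = 171/13 m/s

171/13 m/s


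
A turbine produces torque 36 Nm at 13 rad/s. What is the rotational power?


Given: tau = 36 Nm, omega = 13 rad/s
Using P = tau * omega
P = 36 * 13
P = 468 W

468 W


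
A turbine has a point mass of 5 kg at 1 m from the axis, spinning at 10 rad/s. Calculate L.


Given: m = 5 kg, r = 1 m, omega = 10 rad/s
For a point mass: I = m*r^2
I = 5*1^2 = 5*1 = 5
L = I*omega = 5*10
L = 50 kg*m^2/s

50 kg*m^2/s


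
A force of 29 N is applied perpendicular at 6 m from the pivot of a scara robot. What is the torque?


Given: F = 29 N, r = 6 m, angle = 90 deg (perpendicular)
Using tau = F * r * sin(90)
sin(90) = 1
tau = 29 * 6 * 1
tau = 174 Nm

174 Nm


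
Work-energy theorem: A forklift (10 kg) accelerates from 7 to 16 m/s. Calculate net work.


Given: m = 10 kg, v0 = 7 m/s, v = 16 m/s
Using W = (1/2)*m*(v^2 - v0^2)
v^2 = 16^2 = 256
v0^2 = 7^2 = 49
v^2 - v0^2 = 256 - 49 = 207
W = (1/2)*10*207 = 1035 J

1035 J


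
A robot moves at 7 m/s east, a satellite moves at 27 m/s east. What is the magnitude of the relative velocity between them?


Given: v_A = 7 m/s east, v_B = 27 m/s east
Both move in the same direction; relative speed = |v_A - v_B|
|7 - 27| = |-20|
= 20 m/s

20 m/s


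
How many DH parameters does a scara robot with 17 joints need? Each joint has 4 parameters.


Given: 17 joints, 4 DH parameters per joint (d, theta, a, alpha)
Total DH parameters = number_of_joints * 4
Total = 17 * 4
Total = 68

68


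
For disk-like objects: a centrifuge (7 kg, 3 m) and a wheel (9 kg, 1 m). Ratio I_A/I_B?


Given: M1=7 kg, R1=3 m, M2=9 kg, R2=1 m
For a disk: I = (1/2)*M*R^2, so I_A/I_B = (M1*R1^2)/(M2*R2^2)
M1*R1^2 = 7*9 = 63
M2*R2^2 = 9*1 = 9
I_A/I_B = 63/9 = 7

7


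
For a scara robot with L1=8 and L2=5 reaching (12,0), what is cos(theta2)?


Given: L1 = 8, L2 = 5, target (x, y) = (12, 0)
Using cos(theta2) = (x^2 + y^2 - L1^2 - L2^2) / (2*L1*L2)
x^2 + y^2 = 12^2 + 0 = 144
L1^2 + L2^2 = 64 + 25 = 89
Numerator = 144 - 89 = 55
Denominator = 2*8*5 = 80
cos(theta2) = 55/80 = 11/16

11/16


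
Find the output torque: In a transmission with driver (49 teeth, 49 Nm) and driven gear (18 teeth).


Given: N1 = 49, N2 = 18, T1 = 49 Nm
Using T2/T1 = N2/N1
T2 = T1 * N2 / N1
T2 = 49 * 18 / 49
T2 = 882 / 49
T2 = 18 Nm

18 Nm


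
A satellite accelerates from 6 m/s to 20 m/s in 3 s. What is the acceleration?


Given: initial velocity v0 = 6 m/s, final velocity v = 20 m/s, time t = 3 s
Using a = (v - v0) / t
a = (20 - 6) / 3
a = 14 / 3
a = 14/3 m/s^2

14/3 m/s^2


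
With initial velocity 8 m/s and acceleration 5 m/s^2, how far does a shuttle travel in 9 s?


Given: v0 = 8 m/s, a = 5 m/s^2, t = 9 s
Using s = v0*t + (1/2)*a*t^2
s = 8*9 + (1/2)*5*9^2
s = 72 + (1/2)*405
s = 72 + 405/2
s = 549/2

549/2 m


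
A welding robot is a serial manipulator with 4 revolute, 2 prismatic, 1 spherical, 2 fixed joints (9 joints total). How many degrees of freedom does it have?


Given: serial robot with 4 revolute, 2 prismatic, 1 spherical, 2 fixed joints
DOF contribution per joint type: revolute=1, prismatic=1, spherical=3, fixed=0
DOF = 4*1 + 2*1 + 1*3 + 2*0
DOF = 9

9


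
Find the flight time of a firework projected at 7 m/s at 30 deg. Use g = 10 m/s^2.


Given: v0 = 7 m/s, theta = 30 deg, g = 10 m/s^2
sin(30) = 1/2
Using T = 2*v0*sin(theta) / g
T = 2*7*1/2 / 10
T = 7 / 10
T = 7/10 s

7/10 s


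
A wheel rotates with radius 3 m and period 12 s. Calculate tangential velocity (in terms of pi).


Given: radius r = 3 m, period T = 12 s
Using v = 2*pi*r / T
v = 2*pi*3 / 12
v = 6*pi / 12
v = 1/2*pi m/s

1/2*pi m/s


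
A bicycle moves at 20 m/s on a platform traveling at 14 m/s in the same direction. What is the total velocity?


Given: object velocity = 20 m/s, platform velocity = 14 m/s (same direction)
Using classical velocity addition: v_total = v_object + v_platform
v_total = 20 + 14
v_total = 34 m/s

34 m/s


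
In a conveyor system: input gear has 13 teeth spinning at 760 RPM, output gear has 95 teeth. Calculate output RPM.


Given: N1 = 13 teeth, w1 = 760 RPM, N2 = 95 teeth
Using N1*w1 = N2*w2
w2 = N1*w1 / N2
w2 = 13*760 / 95
w2 = 9880 / 95
w2 = 104 RPM

104 RPM
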